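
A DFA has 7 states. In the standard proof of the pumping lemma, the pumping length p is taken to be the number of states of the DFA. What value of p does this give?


Pumping lemma for regular languages (standard proof):
Take p = |Q|, the number of DFA states.
Any string of length >= |Q| passes through |Q|+1 states while reading its first |Q| symbols,
so by pigeonhole some state repeats, giving the loop that can be pumped.
Here |Q| = 7
Therefore the proof uses p = 7

7


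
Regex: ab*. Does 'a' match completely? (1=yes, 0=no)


Pattern: ab*
String: 'a'
Pattern requires: exactly one 'a' followed by zero or more 'b's
First char is 'a' -> OK
Rest '': all b's? Yes
Result: 1

1


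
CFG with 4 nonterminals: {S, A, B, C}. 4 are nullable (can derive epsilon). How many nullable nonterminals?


Nonterminals: {S, A, B, C}
A nonterminal is nullable if it can derive epsilon
Counting nullable nonterminals: 4
Total nullable = 4

4


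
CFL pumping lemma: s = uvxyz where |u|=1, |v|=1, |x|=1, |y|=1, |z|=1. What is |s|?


|s| = |u| + |v| + |x| + |y| + |z|
= 1 + 1 + 1 + 1 + 1
= 2 + 1 + 2
= 3 + 2
= 5

5


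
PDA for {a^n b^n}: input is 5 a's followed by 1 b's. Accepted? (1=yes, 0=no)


Language requires equal numbers of a's and b's
PDA pushes for each 'a', pops for each 'b'
Number of a's = 5
Number of b's = 1
5 != 1 -> Reject

0


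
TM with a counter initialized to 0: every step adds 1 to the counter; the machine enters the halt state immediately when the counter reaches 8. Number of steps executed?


Counter starts at 0. Counting sequence:
  Step 1: counter = 1
  Step 2: counter = 2
  Step 3: counter = 3
  Step 4: counter = 4
  Step 5: counter = 5
  Step 6: counter = 6
  Step 7: counter = 7
  Step 8: counter = 8
Counter reached 8 -> halt
Total steps = 8

8


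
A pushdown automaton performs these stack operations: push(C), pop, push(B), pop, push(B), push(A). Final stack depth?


Tracing stack operations:
  push(C) -> stack = [C], depth=1
  pop -> removed C, stack = [], depth=0
  push(B) -> stack = [B], depth=1
  pop -> removed B, stack = [], depth=0
  push(B) -> stack = [B], depth=1
  push(A) -> stack = [B,A], depth=2
Final depth = 2

2


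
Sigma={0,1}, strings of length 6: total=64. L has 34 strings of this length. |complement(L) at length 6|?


Alphabet: {0,1}
String length: 6
Total strings of length 6 = 2^6 = 64
Strings in L = 34
Complement = total - |L|
= 64 - 34
= 30

30


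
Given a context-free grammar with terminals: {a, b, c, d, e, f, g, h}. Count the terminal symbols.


Terminal symbols: a, b, c, d, e, f, g, h
Counting each: a (#1), b (#2), c (#3), d (#4), e (#5), f (#6), g (#7), h (#8)
Total = 8

8


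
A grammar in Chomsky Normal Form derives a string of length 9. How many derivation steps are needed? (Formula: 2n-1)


Chomsky Normal Form derivation:
String length n = 9
Each step either:
  - Splits a nonterminal into two (n-1 such steps)
  - Converts a nonterminal to terminal (n such steps)
Total = (n-1) + n = 2n - 1
= 2(9) - 1
= 18 - 1
= 17

17


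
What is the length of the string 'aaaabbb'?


String: 'aaaabbb'
Counting characters:
  'a' appears 4 time(s)
  'b' appears 3 time(s)
Total length = 4 + 3 = 7

7


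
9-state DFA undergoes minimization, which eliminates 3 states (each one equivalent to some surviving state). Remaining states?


Original DFA: 9 states
Redundant states removed: 3
Minimized states = original - removed
= 9 - 3
= 6

6


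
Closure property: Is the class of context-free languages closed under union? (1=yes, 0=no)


CFL closure properties:
  Closed under: union, concatenation, Kleene star
  NOT closed under: intersection, complement
Operation 'union' is in closed list -> Yes (closed)

1


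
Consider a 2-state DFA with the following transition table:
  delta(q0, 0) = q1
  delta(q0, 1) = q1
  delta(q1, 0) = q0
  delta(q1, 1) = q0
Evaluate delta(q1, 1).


Looking up transition function:
delta(q1, 1) in the table
Row: q1, Column: 1
Result: q0

q0


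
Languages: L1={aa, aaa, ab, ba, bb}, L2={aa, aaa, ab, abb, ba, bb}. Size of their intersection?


L1 = {aa, aaa, ab, ba, bb}
L2 = {aa, aaa, ab, abb, ba, bb}
Checking each string in L1 against L2:
  'aa': in L2? Yes
  'aaa': in L2? Yes
  'ab': in L2? Yes
  'ba': in L2? Yes
  'bb': in L2? Yes
Intersection = {aa, aaa, ab, ba, bb}
|L1 ∩ L2| = 5

5


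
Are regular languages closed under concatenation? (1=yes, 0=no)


Regular languages are closed under:
- Union (DFA product construction)
- Intersection (DFA product construction)
- Complement (swap accept/reject states)
- Concatenation (NFA construction)
- Kleene star (NFA construction)
concatenation is in this list
Therefore: closed

1


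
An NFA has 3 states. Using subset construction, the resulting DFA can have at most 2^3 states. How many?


NFA has 3 states
Subset construction: each DFA state = subset of NFA states
Maximum subsets = 2^3
2^3 = 8

8


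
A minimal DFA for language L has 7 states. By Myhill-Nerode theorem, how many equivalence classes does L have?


Myhill-Nerode theorem:
Number of equivalence classes = number of states in minimal DFA
Minimal DFA states = 7
Therefore equivalence classes = 7

7


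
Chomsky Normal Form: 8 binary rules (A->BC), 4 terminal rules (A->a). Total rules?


CNF allows two rule forms:
  A -> BC (binary): 8 rules
  A -> a (terminal): 4 rules
Total = 8 + 4 = 12

12


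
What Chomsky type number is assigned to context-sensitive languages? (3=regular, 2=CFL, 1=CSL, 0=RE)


Chomsky hierarchy levels:
  Type 3: Regular (DFA/NFA/regex)
  Type 2: Context-free (PDA)
  Type 1: Context-sensitive
  Type 0: Recursively enumerable (TM)
'context-sensitive' corresponds to Type 1

1


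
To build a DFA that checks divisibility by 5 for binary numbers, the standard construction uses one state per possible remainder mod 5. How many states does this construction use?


Divisibility by 5 is tracked via the remainder mod 5: 0, 1, ..., 4
The construction assigns one state to each remainder
Number of remainders = 5

5


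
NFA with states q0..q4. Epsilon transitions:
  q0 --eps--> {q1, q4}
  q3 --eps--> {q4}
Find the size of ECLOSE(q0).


Starting from q0
Initialize closure = {q0}
Follow epsilon from q0 -> add q1
Follow epsilon from q0 -> add q4
Final closure: {q0, q1, q4}
Size = 3

3


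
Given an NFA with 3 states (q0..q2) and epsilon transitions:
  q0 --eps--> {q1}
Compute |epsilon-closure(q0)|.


Starting from q0
Initialize closure = {q0}
Follow epsilon from q0 -> add q1
Final closure: {q0, q1}
Size = 2

2


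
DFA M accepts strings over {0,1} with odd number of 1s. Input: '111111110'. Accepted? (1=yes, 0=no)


DFA has 2 states: q_even (start, accept=no) and q_odd
Processing string '111111110' character by character:
  Position 0: read '1', 1-count=1 -> q_odd
  Position 1: read '1', 1-count=2 -> q_even
  Position 2: read '1', 1-count=3 -> q_odd
  Position 3: read '1', 1-count=4 -> q_even
  Position 4: read '1', 1-count=5 -> q_odd
  Position 5: read '1', 1-count=6 -> q_even
  Position 6: read '1', 1-count=7 -> q_odd
  Position 7: read '1', 1-count=8 -> q_even
  Position 8: read '0', 1-count=8 -> q_even (no change)
Final state: q_even, total 1s = 8 (even); the DFA requires an odd count -> reject

0


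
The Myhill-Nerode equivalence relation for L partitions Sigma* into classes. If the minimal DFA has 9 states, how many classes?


Myhill-Nerode theorem:
Number of equivalence classes = number of states in minimal DFA
Minimal DFA states = 9
Therefore equivalence classes = 9

9


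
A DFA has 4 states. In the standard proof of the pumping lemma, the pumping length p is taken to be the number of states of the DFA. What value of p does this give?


Pumping lemma for regular languages (standard proof):
Take p = |Q|, the number of DFA states.
Any string of length >= |Q| passes through |Q|+1 states while reading its first |Q| symbols,
so by pigeonhole some state repeats, giving the loop that can be pumped.
Here |Q| = 4
Therefore the proof uses p = 4

4


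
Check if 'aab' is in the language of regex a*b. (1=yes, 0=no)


Pattern: a*b
String: 'aab'
Pattern requires: zero or more 'a's followed by exactly one 'b'
Found 2 leading 'a's
Remaining: 'b'
Remaining is exactly 'b' -> match
Result: 1

1


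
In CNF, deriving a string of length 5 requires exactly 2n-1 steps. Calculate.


Chomsky Normal Form derivation:
String length n = 5
Each step either:
  - Splits a nonterminal into two (n-1 such steps)
  - Converts a nonterminal to terminal (n such steps)
Total = (n-1) + n = 2n - 1
= 2(5) - 1
= 10 - 1
= 9

9


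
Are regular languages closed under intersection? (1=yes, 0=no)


Regular languages are closed under:
- Union (DFA product construction)
- Intersection (DFA product construction)
- Complement (swap accept/reject states)
- Concatenation (NFA construction)
- Kleene star (NFA construction)
intersection is in this list
Therefore: closed

1


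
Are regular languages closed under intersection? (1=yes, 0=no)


Regular languages are closed under all standard operations:
- Union: Yes (product construction)
- Intersection: Yes (product construction)
- Complement: Yes (swap accept/reject)
- Concatenation: Yes (NFA construction)
Operation: intersection -> Closed

1


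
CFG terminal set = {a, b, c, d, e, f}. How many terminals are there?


Terminal symbols: a, b, c, d, e, f
Counting each: a (#1), b (#2), c (#3), d (#4), e (#5), f (#6)
Total = 6

6


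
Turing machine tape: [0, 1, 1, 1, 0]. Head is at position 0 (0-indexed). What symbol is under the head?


Tape: [0, 1, 1, 1, 0]
Positions: 0 1 2 3 4
Values:    0 1 1 1 0
Head at position 0
tape[0] = 0

0


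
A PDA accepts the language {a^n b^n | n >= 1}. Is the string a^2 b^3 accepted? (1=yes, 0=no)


Language requires equal numbers of a's and b's
PDA pushes for each 'a', pops for each 'b'
Number of a's = 2
Number of b's = 3
2 != 3 -> Reject

0


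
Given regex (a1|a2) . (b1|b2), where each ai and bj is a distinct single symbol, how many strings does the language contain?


First group: 2 alternatives
Second group: 2 alternatives
Concatenation: each choice from group 1 pairs with each from group 2
Total = 2 x 2 = 4

4


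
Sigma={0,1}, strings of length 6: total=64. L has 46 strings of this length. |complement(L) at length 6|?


Alphabet: {0,1}
String length: 6
Total strings of length 6 = 2^6 = 64
Strings in L = 46
Complement = total - |L|
= 64 - 46
= 18

18


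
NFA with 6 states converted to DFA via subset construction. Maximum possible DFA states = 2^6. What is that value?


NFA has 6 states
Subset construction: each DFA state = subset of NFA states
Maximum subsets = 2^6
2^6 = 64

64


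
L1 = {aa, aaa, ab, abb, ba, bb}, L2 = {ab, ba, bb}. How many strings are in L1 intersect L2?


L1 = {aa, aaa, ab, abb, ba, bb}
L2 = {ab, ba, bb}
Checking each string in L1 against L2:
  'aa': in L2? No
  'aaa': in L2? No
  'ab': in L2? Yes
  'abb': in L2? No
  'ba': in L2? Yes
  'bb': in L2? Yes
Intersection = {ab, ba, bb}
|L1 ∩ L2| = 3

3


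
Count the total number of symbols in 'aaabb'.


String: 'aaabb'
Counting characters:
  'a' appears 3 time(s)
  'b' appears 2 time(s)
Total length = 3 + 2 = 5

5


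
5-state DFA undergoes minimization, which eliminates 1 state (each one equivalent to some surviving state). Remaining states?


Original DFA: 5 states
Redundant states removed: 1
Minimized states = original - removed
= 5 - 1
= 4

4


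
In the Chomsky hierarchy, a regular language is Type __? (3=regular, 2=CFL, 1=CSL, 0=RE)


Chomsky hierarchy levels:
  Type 3: Regular (DFA/NFA/regex)
  Type 2: Context-free (PDA)
  Type 1: Context-sensitive
  Type 0: Recursively enumerable (TM)
'regular' corresponds to Type 3

3


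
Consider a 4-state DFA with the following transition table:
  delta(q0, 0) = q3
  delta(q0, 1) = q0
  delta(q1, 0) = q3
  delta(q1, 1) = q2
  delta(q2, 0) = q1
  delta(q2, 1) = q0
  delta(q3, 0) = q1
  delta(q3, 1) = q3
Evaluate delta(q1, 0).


Looking up transition function:
delta(q1, 0) in the table
Row: q1, Column: 0
Result: q3

q3


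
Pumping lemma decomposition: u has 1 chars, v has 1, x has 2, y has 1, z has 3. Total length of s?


|s| = |u| + |v| + |x| + |y| + |z|
= 1 + 1 + 2 + 1 + 3
= 2 + 2 + 4
= 4 + 4
= 8

8


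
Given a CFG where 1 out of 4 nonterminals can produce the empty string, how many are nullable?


Nonterminals: {S, A, B, C}
A nonterminal is nullable if it can derive epsilon
Counting nullable nonterminals: 1
Total nullable = 1

1


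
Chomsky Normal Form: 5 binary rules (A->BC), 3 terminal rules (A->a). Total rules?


CNF allows two rule forms:
  A -> BC (binary): 5 rules
  A -> a (terminal): 3 rules
Total = 5 + 3 = 8

8


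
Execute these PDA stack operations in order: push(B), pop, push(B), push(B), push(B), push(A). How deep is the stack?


Tracing stack operations:
  push(B) -> stack = [B], depth=1
  pop -> removed B, stack = [], depth=0
  push(B) -> stack = [B], depth=1
  push(B) -> stack = [B,B], depth=2
  push(B) -> stack = [B,B,B], depth=3
  push(A) -> stack = [B,B,B,A], depth=4
Final depth = 4

4


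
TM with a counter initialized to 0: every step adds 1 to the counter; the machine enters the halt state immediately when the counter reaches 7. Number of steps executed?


Counter starts at 0. Counting sequence:
  Step 1: counter = 1
  Step 2: counter = 2
  Step 3: counter = 3
  Step 4: counter = 4
  Step 5: counter = 5
  Step 6: counter = 6
  Step 7: counter = 7
Counter reached 7 -> halt
Total steps = 7

7


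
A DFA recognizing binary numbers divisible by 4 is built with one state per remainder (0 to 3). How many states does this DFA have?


Divisibility by 4 is tracked via the remainder mod 4: 0, 1, ..., 3
The construction assigns one state to each remainder
Number of remainders = 4

4


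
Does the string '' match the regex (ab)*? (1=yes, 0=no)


Pattern: (ab)*
String: ''
Pattern requires: zero or more repetitions of 'ab'
Pairs: []
All pairs are 'ab'? Yes
Result: 1

1


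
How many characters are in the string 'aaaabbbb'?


String: 'aaaabbbb'
Counting characters:
  'a' appears 4 time(s)
  'b' appears 4 time(s)
Total length = 4 + 4 = 8

8


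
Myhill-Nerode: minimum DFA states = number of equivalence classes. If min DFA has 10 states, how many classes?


Myhill-Nerode theorem:
Number of equivalence classes = number of states in minimal DFA
Minimal DFA states = 10
Therefore equivalence classes = 10

10


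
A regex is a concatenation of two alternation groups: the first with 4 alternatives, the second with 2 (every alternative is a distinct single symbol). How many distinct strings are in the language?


First group: 4 alternatives
Second group: 2 alternatives
Concatenation: each choice from group 1 pairs with each from group 2
Total = 4 x 2 = 8

8


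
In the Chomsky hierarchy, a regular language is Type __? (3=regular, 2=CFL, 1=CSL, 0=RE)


Chomsky hierarchy levels:
  Type 3: Regular (DFA/NFA/regex)
  Type 2: Context-free (PDA)
  Type 1: Context-sensitive
  Type 0: Recursively enumerable (TM)
'regular' corresponds to Type 3

3


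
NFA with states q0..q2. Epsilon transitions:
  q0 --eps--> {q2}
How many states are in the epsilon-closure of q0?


Starting from q0
Initialize closure = {q0}
Follow epsilon from q0 -> add q2
Final closure: {q0, q2}
Size = 2

2


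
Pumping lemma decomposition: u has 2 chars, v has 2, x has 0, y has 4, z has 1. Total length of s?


|s| = |u| + |v| + |x| + |y| + |z|
= 2 + 2 + 0 + 4 + 1
= 4 + 0 + 5
= 4 + 5
= 9

9


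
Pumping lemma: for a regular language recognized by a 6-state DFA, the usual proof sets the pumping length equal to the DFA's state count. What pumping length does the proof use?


Pumping lemma for regular languages (standard proof):
Take p = |Q|, the number of DFA states.
Any string of length >= |Q| passes through |Q|+1 states while reading its first |Q| symbols,
so by pigeonhole some state repeats, giving the loop that can be pumped.
Here |Q| = 6
Therefore the proof uses p = 6

6


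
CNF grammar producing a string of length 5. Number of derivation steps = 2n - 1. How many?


Chomsky Normal Form derivation:
String length n = 5
Each step either:
  - Splits a nonterminal into two (n-1 such steps)
  - Converts a nonterminal to terminal (n such steps)
Total = (n-1) + n = 2n - 1
= 2(5) - 1
= 10 - 1
= 9

9


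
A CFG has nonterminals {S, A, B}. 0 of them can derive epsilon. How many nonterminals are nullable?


Nonterminals: {S, A, B}
A nonterminal is nullable if it can derive epsilon
Counting nullable nonterminals: 0
Total nullable = 0

0


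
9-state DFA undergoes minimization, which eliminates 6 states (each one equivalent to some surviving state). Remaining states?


Original DFA: 9 states
Redundant states removed: 6
Minimized states = original - removed
= 9 - 6
= 3

3


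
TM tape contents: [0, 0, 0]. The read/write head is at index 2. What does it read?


Tape: [0, 0, 0]
Positions: 0 1 2
Values:    0 0 0
Head at position 2
tape[2] = 0

0


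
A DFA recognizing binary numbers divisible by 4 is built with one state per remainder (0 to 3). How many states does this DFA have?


Divisibility by 4 is tracked via the remainder mod 4: 0, 1, ..., 3
The construction assigns one state to each remainder
Number of remainders = 4

4


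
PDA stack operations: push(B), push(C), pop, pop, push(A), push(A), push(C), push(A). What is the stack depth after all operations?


Tracing stack operations:
  push(B) -> stack = [B], depth=1
  push(C) -> stack = [B,C], depth=2
  pop -> removed C, stack = [B], depth=1
  pop -> removed B, stack = [], depth=0
  push(A) -> stack = [A], depth=1
  push(A) -> stack = [A,A], depth=2
  push(C) -> stack = [A,A,C], depth=3
  push(A) -> stack = [A,A,C,A], depth=4
Final depth = 4

4


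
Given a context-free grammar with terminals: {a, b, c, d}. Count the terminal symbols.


Terminal symbols: a, b, c, d
Counting each: a (#1), b (#2), c (#3), d (#4)
Total = 4

4


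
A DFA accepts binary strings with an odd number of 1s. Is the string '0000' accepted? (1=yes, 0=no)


DFA has 2 states: q_even (start, accept=no) and q_odd
Processing string '0000' character by character:
  Position 0: read '0', 1-count=0 -> q_even (no change)
  Position 1: read '0', 1-count=0 -> q_even (no change)
  Position 2: read '0', 1-count=0 -> q_even (no change)
  Position 3: read '0', 1-count=0 -> q_even (no change)
Final state: q_even, total 1s = 0 (even); the DFA requires an odd count -> reject

0


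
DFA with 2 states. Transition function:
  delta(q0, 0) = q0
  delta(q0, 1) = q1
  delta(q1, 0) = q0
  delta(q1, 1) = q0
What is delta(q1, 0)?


Looking up transition function:
delta(q1, 0) in the table
Row: q1, Column: 0
Result: q0

q0


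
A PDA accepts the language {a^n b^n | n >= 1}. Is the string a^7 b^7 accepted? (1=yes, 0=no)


Language requires equal numbers of a's and b's
PDA pushes for each 'a', pops for each 'b'
Number of a's = 7
Number of b's = 7
7 == 7 -> Accept

1


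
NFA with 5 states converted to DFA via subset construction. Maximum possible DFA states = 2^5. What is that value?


NFA has 5 states
Subset construction: each DFA state = subset of NFA states
Maximum subsets = 2^5
2^5 = 32

32


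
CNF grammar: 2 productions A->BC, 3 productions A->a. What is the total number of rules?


CNF allows two rule forms:
  A -> BC (binary): 2 rules
  A -> a (terminal): 3 rules
Total = 2 + 3 = 5

5


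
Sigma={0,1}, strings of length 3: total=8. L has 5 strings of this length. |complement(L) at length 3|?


Alphabet: {0,1}
String length: 3
Total strings of length 3 = 2^3 = 8
Strings in L = 5
Complement = total - |L|
= 8 - 5
= 3

3


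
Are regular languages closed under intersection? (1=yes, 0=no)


Regular languages are closed under all standard operations:
- Union: Yes (product construction)
- Intersection: Yes (product construction)
- Complement: Yes (swap accept/reject)
- Concatenation: Yes (NFA construction)
Operation: intersection -> Closed

1


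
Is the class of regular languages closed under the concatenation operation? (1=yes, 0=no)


Regular languages are closed under:
- Union (DFA product construction)
- Intersection (DFA product construction)
- Complement (swap accept/reject states)
- Concatenation (NFA construction)
- Kleene star (NFA construction)
concatenation is in this list
Therefore: closed

1


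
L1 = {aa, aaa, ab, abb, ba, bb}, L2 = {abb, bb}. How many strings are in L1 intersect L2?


L1 = {aa, aaa, ab, abb, ba, bb}
L2 = {abb, bb}
Checking each string in L1 against L2:
  'aa': in L2? No
  'aaa': in L2? No
  'ab': in L2? No
  'abb': in L2? Yes
  'ba': in L2? No
  'bb': in L2? Yes
Intersection = {abb, bb}
|L1 ∩ L2| = 2

2


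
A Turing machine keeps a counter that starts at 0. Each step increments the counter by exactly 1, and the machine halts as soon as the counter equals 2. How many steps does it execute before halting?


Counter starts at 0. Counting sequence:
  Step 1: counter = 1
  Step 2: counter = 2
Counter reached 2 -> halt
Total steps = 2

2


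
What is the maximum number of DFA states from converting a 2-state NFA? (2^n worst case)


NFA has 2 states
Subset construction: each DFA state = subset of NFA states
Maximum subsets = 2^2
2^2 = 4

4


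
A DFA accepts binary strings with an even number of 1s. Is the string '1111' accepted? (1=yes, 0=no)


DFA has 2 states: q_even (start, accept=yes) and q_odd
Processing string '1111' character by character:
  Position 0: read '1', 1-count=1 -> q_odd
  Position 1: read '1', 1-count=2 -> q_even
  Position 2: read '1', 1-count=3 -> q_odd
  Position 3: read '1', 1-count=4 -> q_even
Final state: q_even, total 1s = 4 (even); the DFA requires an even count -> accept

1


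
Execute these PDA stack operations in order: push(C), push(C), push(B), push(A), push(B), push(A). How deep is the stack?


Tracing stack operations:
  push(C) -> stack = [C], depth=1
  push(C) -> stack = [C,C], depth=2
  push(B) -> stack = [C,C,B], depth=3
  push(A) -> stack = [C,C,B,A], depth=4
  push(B) -> stack = [C,C,B,A,B], depth=5
  push(A) -> stack = [C,C,B,A,B,A], depth=6
Final depth = 6

6


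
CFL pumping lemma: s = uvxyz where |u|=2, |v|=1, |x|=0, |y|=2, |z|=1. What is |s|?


|s| = |u| + |v| + |x| + |y| + |z|
= 2 + 1 + 0 + 2 + 1
= 3 + 0 + 3
= 3 + 3
= 6

6


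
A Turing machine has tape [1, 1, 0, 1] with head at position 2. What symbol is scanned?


Tape: [1, 1, 0, 1]
Positions: 0 1 2 3
Values:    1 1 0 1
Head at position 2
tape[2] = 0

0


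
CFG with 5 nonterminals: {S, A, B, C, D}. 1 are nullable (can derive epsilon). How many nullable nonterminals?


Nonterminals: {S, A, B, C, D}
A nonterminal is nullable if it can derive epsilon
Counting nullable nonterminals: 1
Total nullable = 1

1


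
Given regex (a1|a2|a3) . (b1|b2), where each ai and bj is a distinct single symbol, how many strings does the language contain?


First group: 3 alternatives
Second group: 2 alternatives
Concatenation: each choice from group 1 pairs with each from group 2
Total = 3 x 2 = 6

6


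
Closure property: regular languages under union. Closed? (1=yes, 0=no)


Regular languages are closed under:
- Union (DFA product construction)
- Intersection (DFA product construction)
- Complement (swap accept/reject states)
- Concatenation (NFA construction)
- Kleene star (NFA construction)
union is in this list
Therefore: closed

1


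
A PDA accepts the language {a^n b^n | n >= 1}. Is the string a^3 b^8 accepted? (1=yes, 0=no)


Language requires equal numbers of a's and b's
PDA pushes for each 'a', pops for each 'b'
Number of a's = 3
Number of b's = 8
3 != 8 -> Reject

0


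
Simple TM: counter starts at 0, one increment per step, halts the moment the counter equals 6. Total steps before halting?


Counter starts at 0. Counting sequence:
  Step 1: counter = 1
  Step 2: counter = 2
  Step 3: counter = 3
  Step 4: counter = 4
  Step 5: counter = 5
  Step 6: counter = 6
Counter reached 6 -> halt
Total steps = 6

6


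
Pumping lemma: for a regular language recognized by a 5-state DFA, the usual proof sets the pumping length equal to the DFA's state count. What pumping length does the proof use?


Pumping lemma for regular languages (standard proof):
Take p = |Q|, the number of DFA states.
Any string of length >= |Q| passes through |Q|+1 states while reading its first |Q| symbols,
so by pigeonhole some state repeats, giving the loop that can be pumped.
Here |Q| = 5
Therefore the proof uses p = 5

5


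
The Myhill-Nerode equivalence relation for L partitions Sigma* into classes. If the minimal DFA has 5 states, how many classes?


Myhill-Nerode theorem:
Number of equivalence classes = number of states in minimal DFA
Minimal DFA states = 5
Therefore equivalence classes = 5

5


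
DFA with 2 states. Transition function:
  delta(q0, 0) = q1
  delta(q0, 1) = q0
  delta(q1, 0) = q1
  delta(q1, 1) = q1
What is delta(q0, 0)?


Looking up transition function:
delta(q0, 0) in the table
Row: q0, Column: 0
Result: q1

q1


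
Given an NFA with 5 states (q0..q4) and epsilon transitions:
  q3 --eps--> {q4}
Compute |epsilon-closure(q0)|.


Starting from q0
Initialize closure = {q0}
q0 has no outgoing epsilon transitions -> nothing to add
Final closure: {q0}
Size = 1

1


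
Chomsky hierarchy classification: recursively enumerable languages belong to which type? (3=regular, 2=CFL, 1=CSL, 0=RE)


Chomsky hierarchy levels:
  Type 3: Regular (DFA/NFA/regex)
  Type 2: Context-free (PDA)
  Type 1: Context-sensitive
  Type 0: Recursively enumerable (TM)
'recursively enumerable' corresponds to Type 0

0


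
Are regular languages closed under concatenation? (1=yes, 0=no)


Regular languages are closed under all standard operations:
- Union: Yes (product construction)
- Intersection: Yes (product construction)
- Complement: Yes (swap accept/reject)
- Concatenation: Yes (NFA construction)
Operation: concatenation -> Closed

1


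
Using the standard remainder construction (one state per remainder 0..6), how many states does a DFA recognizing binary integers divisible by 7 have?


Divisibility by 7 is tracked via the remainder mod 7: 0, 1, ..., 6
The construction assigns one state to each remainder
Number of remainders = 7

7


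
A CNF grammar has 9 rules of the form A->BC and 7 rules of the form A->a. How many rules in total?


CNF allows two rule forms:
  A -> BC (binary): 9 rules
  A -> a (terminal): 7 rules
Total = 9 + 7 = 16

16


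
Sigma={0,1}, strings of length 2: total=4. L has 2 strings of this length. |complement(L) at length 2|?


Alphabet: {0,1}
String length: 2
Total strings of length 2 = 2^2 = 4
Strings in L = 2
Complement = total - |L|
= 4 - 2
= 2

2


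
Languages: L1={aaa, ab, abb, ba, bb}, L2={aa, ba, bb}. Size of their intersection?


L1 = {aaa, ab, abb, ba, bb}
L2 = {aa, ba, bb}
Checking each string in L1 against L2:
  'aaa': in L2? No
  'ab': in L2? No
  'abb': in L2? No
  'ba': in L2? Yes
  'bb': in L2? Yes
Intersection = {ba, bb}
|L1 ∩ L2| = 2

2


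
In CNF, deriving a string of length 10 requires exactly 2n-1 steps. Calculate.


Chomsky Normal Form derivation:
String length n = 10
Each step either:
  - Splits a nonterminal into two (n-1 such steps)
  - Converts a nonterminal to terminal (n such steps)
Total = (n-1) + n = 2n - 1
= 2(10) - 1
= 20 - 1
= 19

19


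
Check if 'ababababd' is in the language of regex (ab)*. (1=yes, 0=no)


Pattern: (ab)*
String: 'ababababd'
Pattern requires: zero or more repetitions of 'ab'
Length 9 is odd -> cannot be (ab)* -> no match
Result: 0

0


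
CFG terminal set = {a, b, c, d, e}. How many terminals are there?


Terminal symbols: a, b, c, d, e
Counting each: a (#1), b (#2), c (#3), d (#4), e (#5)
Total = 5

5


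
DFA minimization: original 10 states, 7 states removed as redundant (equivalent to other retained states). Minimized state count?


Original DFA: 10 states
Redundant states removed: 7
Minimized states = original - removed
= 10 - 7
= 3

3


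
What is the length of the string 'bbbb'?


String: 'bbbb'
Counting characters:
  'b' appears 4 time(s)
Total length = 0 + 4 = 4

4


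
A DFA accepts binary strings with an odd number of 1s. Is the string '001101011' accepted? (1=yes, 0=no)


DFA has 2 states: q_even (start, accept=no) and q_odd
Processing string '001101011' character by character:
  Position 0: read '0', 1-count=0 -> q_even (no change)
  Position 1: read '0', 1-count=0 -> q_even (no change)
  Position 2: read '1', 1-count=1 -> q_odd
  Position 3: read '1', 1-count=2 -> q_even
  Position 4: read '0', 1-count=2 -> q_even (no change)
  Position 5: read '1', 1-count=3 -> q_odd
  Position 6: read '0', 1-count=3 -> q_odd (no change)
  Position 7: read '1', 1-count=4 -> q_even
  Position 8: read '1', 1-count=5 -> q_odd
Final state: q_odd, total 1s = 5 (odd); the DFA requires an odd count -> accept

1


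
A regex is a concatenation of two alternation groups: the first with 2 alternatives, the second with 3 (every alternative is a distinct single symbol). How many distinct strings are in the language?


First group: 2 alternatives
Second group: 3 alternatives
Concatenation: each choice from group 1 pairs with each from group 2
Total = 2 x 3 = 6

6


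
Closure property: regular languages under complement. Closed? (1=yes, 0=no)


Regular languages are closed under:
- Union (DFA product construction)
- Intersection (DFA product construction)
- Complement (swap accept/reject states)
- Concatenation (NFA construction)
- Kleene star (NFA construction)
complement is in this list
Therefore: closed

1


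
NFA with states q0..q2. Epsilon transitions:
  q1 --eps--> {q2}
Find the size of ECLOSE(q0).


Starting from q0
Initialize closure = {q0}
q0 has no outgoing epsilon transitions -> nothing to add
Final closure: {q0}
Size = 1

1


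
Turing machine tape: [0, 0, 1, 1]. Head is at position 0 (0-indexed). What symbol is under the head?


Tape: [0, 0, 1, 1]
Positions: 0 1 2 3
Values:    0 0 1 1
Head at position 0
tape[0] = 0

0


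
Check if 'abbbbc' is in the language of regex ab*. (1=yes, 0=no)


Pattern: ab*
String: 'abbbbc'
Pattern requires: exactly one 'a' followed by zero or more 'b's
First char is 'a' -> OK
Rest 'bbbbc': all b's? No
Result: 0

0


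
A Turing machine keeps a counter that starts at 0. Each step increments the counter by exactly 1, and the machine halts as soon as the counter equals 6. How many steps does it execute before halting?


Counter starts at 0. Counting sequence:
  Step 1: counter = 1
  Step 2: counter = 2
  Step 3: counter = 3
  Step 4: counter = 4
  Step 5: counter = 5
  Step 6: counter = 6
Counter reached 6 -> halt
Total steps = 6

6


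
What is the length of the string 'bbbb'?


String: 'bbbb'
Counting characters:
  'b' appears 4 time(s)
Total length = 0 + 4 = 4

4


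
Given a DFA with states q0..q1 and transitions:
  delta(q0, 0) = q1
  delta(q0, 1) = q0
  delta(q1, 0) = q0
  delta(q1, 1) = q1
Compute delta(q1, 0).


Looking up transition function:
delta(q1, 0) in the table
Row: q1, Column: 0
Result: q0

q0


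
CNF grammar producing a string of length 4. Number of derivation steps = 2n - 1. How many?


Chomsky Normal Form derivation:
String length n = 4
Each step either:
  - Splits a nonterminal into two (n-1 such steps)
  - Converts a nonterminal to terminal (n such steps)
Total = (n-1) + n = 2n - 1
= 2(4) - 1
= 8 - 1
= 7

7


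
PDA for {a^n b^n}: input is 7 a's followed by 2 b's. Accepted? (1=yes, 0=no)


Language requires equal numbers of a's and b's
PDA pushes for each 'a', pops for each 'b'
Number of a's = 7
Number of b's = 2
7 != 2 -> Reject

0


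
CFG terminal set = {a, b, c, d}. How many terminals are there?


Terminal symbols: a, b, c, d
Counting each: a (#1), b (#2), c (#3), d (#4)
Total = 4

4


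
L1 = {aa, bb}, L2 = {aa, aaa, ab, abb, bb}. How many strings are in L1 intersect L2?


L1 = {aa, bb}
L2 = {aa, aaa, ab, abb, bb}
Checking each string in L1 against L2:
  'aa': in L2? Yes
  'bb': in L2? Yes
Intersection = {aa, bb}
|L1 ∩ L2| = 2

2


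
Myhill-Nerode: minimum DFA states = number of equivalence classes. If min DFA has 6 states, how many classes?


Myhill-Nerode theorem:
Number of equivalence classes = number of states in minimal DFA
Minimal DFA states = 6
Therefore equivalence classes = 6

6


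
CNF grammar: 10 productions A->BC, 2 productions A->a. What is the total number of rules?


CNF allows two rule forms:
  A -> BC (binary): 10 rules
  A -> a (terminal): 2 rules
Total = 10 + 2 = 12

12


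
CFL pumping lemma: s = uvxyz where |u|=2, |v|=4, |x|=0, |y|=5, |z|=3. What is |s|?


|s| = |u| + |v| + |x| + |y| + |z|
= 2 + 4 + 0 + 5 + 3
= 6 + 0 + 8
= 6 + 8
= 14

14


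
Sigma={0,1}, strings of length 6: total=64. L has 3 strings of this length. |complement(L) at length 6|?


Alphabet: {0,1}
String length: 6
Total strings of length 6 = 2^6 = 64
Strings in L = 3
Complement = total - |L|
= 64 - 3
= 61

61


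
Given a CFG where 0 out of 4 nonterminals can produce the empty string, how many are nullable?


Nonterminals: {S, A, B, C}
A nonterminal is nullable if it can derive epsilon
Counting nullable nonterminals: 0
Total nullable = 0

0


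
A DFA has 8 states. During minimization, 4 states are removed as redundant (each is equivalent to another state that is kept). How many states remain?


Original DFA: 8 states
Redundant states removed: 4
Minimized states = original - removed
= 8 - 4
= 4

4


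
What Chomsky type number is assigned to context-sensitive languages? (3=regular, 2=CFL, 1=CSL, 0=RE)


Chomsky hierarchy levels:
  Type 3: Regular (DFA/NFA/regex)
  Type 2: Context-free (PDA)
  Type 1: Context-sensitive
  Type 0: Recursively enumerable (TM)
'context-sensitive' corresponds to Type 1

1


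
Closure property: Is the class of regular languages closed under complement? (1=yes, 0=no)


Regular languages are closed under all standard operations:
- Union: Yes (product construction)
- Intersection: Yes (product construction)
- Complement: Yes (swap accept/reject)
- Concatenation: Yes (NFA construction)
Operation: complement -> Closed

1


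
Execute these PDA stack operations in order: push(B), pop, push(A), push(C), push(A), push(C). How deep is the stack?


Tracing stack operations:
  push(B) -> stack = [B], depth=1
  pop -> removed B, stack = [], depth=0
  push(A) -> stack = [A], depth=1
  push(C) -> stack = [A,C], depth=2
  push(A) -> stack = [A,C,A], depth=3
  push(C) -> stack = [A,C,A,C], depth=4
Final depth = 4

4


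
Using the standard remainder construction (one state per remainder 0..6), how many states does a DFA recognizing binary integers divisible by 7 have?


Divisibility by 7 is tracked via the remainder mod 7: 0, 1, ..., 6
The construction assigns one state to each remainder
Number of remainders = 7

7


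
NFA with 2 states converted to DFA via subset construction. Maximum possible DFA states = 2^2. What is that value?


NFA has 2 states
Subset construction: each DFA state = subset of NFA states
Maximum subsets = 2^2
2^2 = 4

4


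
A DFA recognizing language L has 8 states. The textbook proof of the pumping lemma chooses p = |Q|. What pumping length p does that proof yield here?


Pumping lemma for regular languages (standard proof):
Take p = |Q|, the number of DFA states.
Any string of length >= |Q| passes through |Q|+1 states while reading its first |Q| symbols,
so by pigeonhole some state repeats, giving the loop that can be pumped.
Here |Q| = 8
Therefore the proof uses p = 8

8


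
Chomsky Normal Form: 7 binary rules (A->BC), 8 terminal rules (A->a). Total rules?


CNF allows two rule forms:
  A -> BC (binary): 7 rules
  A -> a (terminal): 8 rules
Total = 7 + 8 = 15

15


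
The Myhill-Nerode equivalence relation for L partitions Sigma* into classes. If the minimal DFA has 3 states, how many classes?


Myhill-Nerode theorem:
Number of equivalence classes = number of states in minimal DFA
Minimal DFA states = 3
Therefore equivalence classes = 3

3


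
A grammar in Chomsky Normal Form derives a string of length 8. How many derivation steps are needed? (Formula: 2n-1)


Chomsky Normal Form derivation:
String length n = 8
Each step either:
  - Splits a nonterminal into two (n-1 such steps)
  - Converts a nonterminal to terminal (n such steps)
Total = (n-1) + n = 2n - 1
= 2(8) - 1
= 16 - 1
= 15

15


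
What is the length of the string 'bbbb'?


String: 'bbbb'
Counting characters:
  'b' appears 4 time(s)
Total length = 0 + 4 = 4

4


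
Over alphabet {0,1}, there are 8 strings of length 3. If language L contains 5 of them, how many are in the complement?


Alphabet: {0,1}
String length: 3
Total strings of length 3 = 2^3 = 8
Strings in L = 5
Complement = total - |L|
= 8 - 5
= 3

3


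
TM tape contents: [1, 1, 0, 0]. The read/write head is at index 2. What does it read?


Tape: [1, 1, 0, 0]
Positions: 0 1 2 3
Values:    1 1 0 0
Head at position 2
tape[2] = 0

0


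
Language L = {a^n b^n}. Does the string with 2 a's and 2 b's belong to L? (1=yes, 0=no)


Language requires equal numbers of a's and b's
PDA pushes for each 'a', pops for each 'b'
Number of a's = 2
Number of b's = 2
2 == 2 -> Accept

1


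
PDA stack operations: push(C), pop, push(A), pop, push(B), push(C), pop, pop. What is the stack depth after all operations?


Tracing stack operations:
  push(C) -> stack = [C], depth=1
  pop -> removed C, stack = [], depth=0
  push(A) -> stack = [A], depth=1
  pop -> removed A, stack = [], depth=0
  push(B) -> stack = [B], depth=1
  push(C) -> stack = [B,C], depth=2
  pop -> removed C, stack = [B], depth=1
  pop -> removed B, stack = [], depth=0
Final depth = 0

0


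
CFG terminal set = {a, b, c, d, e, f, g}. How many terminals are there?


Terminal symbols: a, b, c, d, e, f, g
Counting each: a (#1), b (#2), c (#3), d (#4), e (#5), f (#6), g (#7)
Total = 7

7


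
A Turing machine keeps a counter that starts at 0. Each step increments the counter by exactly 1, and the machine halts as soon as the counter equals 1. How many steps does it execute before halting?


Counter starts at 0. Counting sequence:
  Step 1: counter = 1
Counter reached 1 -> halt
Total steps = 1

1


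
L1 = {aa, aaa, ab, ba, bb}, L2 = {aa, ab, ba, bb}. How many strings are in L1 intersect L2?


L1 = {aa, aaa, ab, ba, bb}
L2 = {aa, ab, ba, bb}
Checking each string in L1 against L2:
  'aa': in L2? Yes
  'aaa': in L2? No
  'ab': in L2? Yes
  'ba': in L2? Yes
  'bb': in L2? Yes
Intersection = {aa, ab, ba, bb}
|L1 ∩ L2| = 4

4


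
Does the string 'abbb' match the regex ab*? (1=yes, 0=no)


Pattern: ab*
String: 'abbb'
Pattern requires: exactly one 'a' followed by zero or more 'b's
First char is 'a' -> OK
Rest 'bbb': all b's? Yes
Result: 1

1


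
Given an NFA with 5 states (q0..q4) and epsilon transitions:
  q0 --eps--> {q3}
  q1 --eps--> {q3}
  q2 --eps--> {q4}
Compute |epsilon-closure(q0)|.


Starting from q0
Initialize closure = {q0}
Follow epsilon from q0 -> add q3
Final closure: {q0, q3}
Size = 2

2


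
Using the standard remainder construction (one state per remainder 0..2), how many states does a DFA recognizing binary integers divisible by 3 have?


Divisibility by 3 is tracked via the remainder mod 3: 0, 1, ..., 2
The construction assigns one state to each remainder
Number of remainders = 3

3


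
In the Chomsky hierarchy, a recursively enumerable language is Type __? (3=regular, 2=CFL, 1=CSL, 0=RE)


Chomsky hierarchy levels:
  Type 3: Regular (DFA/NFA/regex)
  Type 2: Context-free (PDA)
  Type 1: Context-sensitive
  Type 0: Recursively enumerable (TM)
'recursively enumerable' corresponds to Type 0

0
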